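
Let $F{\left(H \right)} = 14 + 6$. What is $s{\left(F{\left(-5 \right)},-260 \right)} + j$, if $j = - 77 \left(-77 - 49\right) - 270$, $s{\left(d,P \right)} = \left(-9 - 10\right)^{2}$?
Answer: $9793$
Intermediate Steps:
$F{\left(H \right)} = 20$
$s{\left(d,P \right)} = 361$ ($s{\left(d,P \right)} = \left(-19\right)^{2} = 361$)
$j = 9432$ ($j = - 77 \left(-77 - 49\right) - 270 = \left(-77\right) \left(-126\right) - 270 = 9702 - 270 = 9432$)
$s{\left(F{\left(-5 \right)},-260 \right)} + j = 361 + 9432 = 9793$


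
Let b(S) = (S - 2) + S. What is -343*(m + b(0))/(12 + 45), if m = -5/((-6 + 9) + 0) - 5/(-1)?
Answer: -1372/171 ≈ -8.0234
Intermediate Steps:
b(S) = -2 + 2*S (b(S) = (-2 + S) + S = -2 + 2*S)
m = 10/3 (m = -5/(3 + 0) - 5*(-1) = -5/3 + 5 = 10/3 ≈ 3.3333)
-343*(m + b(0))/(12 + 45) = -343*(10/3 + (-2 + 2*0))/(12 + 45) = -343*(10/3 + (-2 + 0))/57 = -343*(10/3 - 2)/57 = -1372/(3*57) = -343*4/171 = -1372/171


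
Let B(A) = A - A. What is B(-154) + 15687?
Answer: 15687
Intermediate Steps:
B(A) = 0
B(-154) + 15687 = 0 + 15687 = 15687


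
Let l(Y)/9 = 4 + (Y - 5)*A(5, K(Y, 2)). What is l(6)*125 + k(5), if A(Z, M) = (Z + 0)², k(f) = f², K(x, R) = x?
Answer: 32650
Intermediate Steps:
A(Z, M) = Z²
l(Y) = -1089 + 225*Y (l(Y) = 9*(4 + (Y - 5)*5²) = 9*(4 + (-5 + Y)*25) = 9*(4 + (-125 + 25*Y)) = 9*(-121 + 25*Y) = -1089 + 225*Y)
l(6)*125 + k(5) = (-1089 + 225*6)*125 + 5² = (-1089 + 1350)*125 + 25 = 261*125 + 25 = 32625 + 25 = 32650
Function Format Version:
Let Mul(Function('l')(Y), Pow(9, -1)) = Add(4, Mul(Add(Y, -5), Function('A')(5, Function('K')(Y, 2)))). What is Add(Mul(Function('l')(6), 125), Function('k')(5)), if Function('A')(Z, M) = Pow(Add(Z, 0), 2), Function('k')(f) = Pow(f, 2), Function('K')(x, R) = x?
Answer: 32650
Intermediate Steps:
Function('A')(Z, M) = Pow(Z, 2)
Function('l')(Y) = Add(-1089, Mul(225, Y)) (Function('l')(Y) = Mul(9, Add(4, Mul(Add(Y, -5), Pow(5, 2)))) = Mul(9, Add(4, Mul(Add(-5, Y), 25))) = Mul(9, Add(4, Add(-125, Mul(25, Y)))) = Mul(9, Add(-121, Mul(25, Y))) = Add(-1089, Mul(225, Y)))
Add(Mul(Function('l')(6), 125), Function('k')(5)) = Add(Mul(Add(-1089, Mul(225, 6)), 125), Pow(5, 2)) = Add(Mul(Add(-1089, 1350), 125), 25) = Add(Mul(261, 125), 25) = Add(32625, 25) = 32650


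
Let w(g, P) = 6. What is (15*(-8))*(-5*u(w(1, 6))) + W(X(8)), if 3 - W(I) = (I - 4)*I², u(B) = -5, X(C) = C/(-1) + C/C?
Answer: -2458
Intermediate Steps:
X(C) = 1 - C (X(C) = C*(-1) + 1 = -C + 1 = 1 - C)
W(I) = 3 - I²*(-4 + I) (W(I) = 3 - (I - 4)*I² = 3 - (-4 + I)*I² = 3 - I²*(-4 + I))
(15*(-8))*(-5*u(w(1, 6))) + W(X(8)) = (15*(-8))*(-5*(-5)) + (3 - (1 - 1*8)³ + 4*(1 - 1*8)²) = -120*25 + (3 - (1 - 8)³ + 4*(1 - 8)²) = -3000 + (3 - 1*(-7)³ + 4*(-7)²) = -3000 + (3 - 1*(-343) + 4*49) = -3000 + (3 + 343 + 196) = -3000 + 542 = -2458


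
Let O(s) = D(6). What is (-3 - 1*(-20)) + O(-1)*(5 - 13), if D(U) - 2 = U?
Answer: -47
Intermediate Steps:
D(U) = 2 + U
O(s) = 8 (O(s) = 2 + 6 = 8)
(-3 - 1*(-20)) + O(-1)*(5 - 13) = (-3 - 1*(-20)) + 8*(5 - 13) = (-3 + 20) + 8*(-8) = 17 - 64 = -47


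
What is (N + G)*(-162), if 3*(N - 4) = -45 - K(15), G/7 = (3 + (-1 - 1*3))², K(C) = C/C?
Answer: 702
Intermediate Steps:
K(C) = 1
G = 7 (G = 7*(3 + (-1 - 1*3))² = 7*(3 + (-1 - 3))² = 7*(3 - 4)² = 7*(-1)² = 7*1 = 7)
N = -34/3 (N = 4 + (-45 - 1*1)/3 = 4 + (-45 - 1)/3 = 4 + (⅓)*(-46) = 4 - 46/3 = -34/3 ≈ -11.333)
(N + G)*(-162) = (-34/3 + 7)*(-162) = -13/3*(-162) = 702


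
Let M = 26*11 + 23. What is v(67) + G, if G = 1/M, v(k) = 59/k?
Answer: 18298/20703 ≈ 0.88383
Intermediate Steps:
M = 309 (M = 286 + 23 = 309)
G = 1/309 ≈ 0.0032362
v(67) + G = 59/67 + 1/309 = 18298/20703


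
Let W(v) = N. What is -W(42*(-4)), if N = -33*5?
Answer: 165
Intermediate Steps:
N = -165
W(v) = -165
-W(42*(-4)) = -1*(-165) = 165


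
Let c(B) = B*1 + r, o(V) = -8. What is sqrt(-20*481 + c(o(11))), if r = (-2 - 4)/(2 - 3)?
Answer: I*sqrt(9622) ≈ 98.092*I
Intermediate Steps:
r = 6 (r = -6/(-1) = -6*(-1) = 6)
c(B) = 6 + B (c(B) = B*1 + 6 = B + 6 = 6 + B)
sqrt(-20*481 + c(o(11))) = sqrt(-20*481 + (6 - 8)) = sqrt(-9620 - 2) = sqrt(-9622) = I*sqrt(9622)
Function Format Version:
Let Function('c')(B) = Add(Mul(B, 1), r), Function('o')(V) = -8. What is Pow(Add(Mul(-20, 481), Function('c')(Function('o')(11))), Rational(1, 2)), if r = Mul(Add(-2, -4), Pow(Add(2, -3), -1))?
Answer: Mul(I, Pow(9622, Rational(1, 2))) ≈ Mul(98.092, I)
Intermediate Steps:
r = 6 (r = Mul(-6, Pow(-1, -1)) = Mul(-6, -1) = 6)
Function('c')(B) = Add(6, B) (Function('c')(B) = Add(Mul(B, 1), 6) = Add(B, 6) = Add(6, B))
Pow(Add(Mul(-20, 481), Function('c')(Function('o')(11))), Rational(1, 2)) = Pow(Add(Mul(-20, 481), Add(6, -8)), Rational(1, 2)) = Pow(Add(-9620, -2), Rational(1, 2)) = Pow(-9622, Rational(1, 2)) = Mul(I, Pow(9622, Rational(1, 2)))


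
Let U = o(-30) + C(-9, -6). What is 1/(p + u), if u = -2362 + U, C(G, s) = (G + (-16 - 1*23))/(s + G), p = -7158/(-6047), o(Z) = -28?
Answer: -30235/72129108 ≈ -0.00041918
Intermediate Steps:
p = 7158/6047 (p = -7158*(-1/6047) = 7158/6047 ≈ 1.1837)
C(G, s) = (-39 + G)/(G + s) (C(G, s) = (G + (-16 - 23))/(G + s) = (G - 39)/(G + s) = (-39 + G)/(G + s))
U = -124/5 (U = -28 + (-39 - 9)/(-9 - 6) = -28 - 48/(-15) = -28 - 1/15*(-48) = -28 + 16/5 = -124/5 ≈ -24.800)
u = -11934/5 (u = -2362 - 124/5 = -11934/5 ≈ -2386.8)
1/(p + u) = 1/(7158/6047 - 11934/5) = 1/(-72129108/30235) = -30235/72129108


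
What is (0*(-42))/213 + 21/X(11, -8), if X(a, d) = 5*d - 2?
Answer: -½ ≈ -0.50000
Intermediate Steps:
X(a, d) = -2 + 5*d
(0*(-42))/213 + 21/X(11, -8) = (0*(-42))/213 + 21/(-2 + 5*(-8)) = 0*(1/213) + 21/(-2 - 40) = 0 + 21/(-42) = 0 + 21*(-1/42) = 0 - ½ = -½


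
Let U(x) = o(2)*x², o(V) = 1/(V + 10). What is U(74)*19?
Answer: 26011/3 ≈ 8670.3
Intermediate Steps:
o(V) = 1/(10 + V)
U(x) = x²/12 (U(x) = x²/(10 + 2) = x²/12)
U(74)*19 = ((1/12)*74²)*19 = ((1/12)*5476)*19 = (1369/3)*19 = 26011/3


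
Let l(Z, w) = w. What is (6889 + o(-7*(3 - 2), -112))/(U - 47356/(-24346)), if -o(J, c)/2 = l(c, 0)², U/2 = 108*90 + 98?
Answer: 83859797/239052706 ≈ 0.35080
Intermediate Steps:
U = 19636 (U = 2*(108*90 + 98) = 2*(9720 + 98) = 2*9818 = 19636)
o(J, c) = 0 (o(J, c) = -2*0² = -2*0 = 0)
(6889 + o(-7*(3 - 2), -112))/(U - 47356/(-24346)) = (6889 + 0)/(19636 - 47356/(-24346)) = 6889/(19636 - 47356*(-1/24346)) = 6889/(19636 + 23678/12173) = 6889/(239052706/12173) = 6889*(12173/239052706) = 83859797/239052706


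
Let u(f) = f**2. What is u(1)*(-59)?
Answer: -59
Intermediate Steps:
u(1)*(-59) = 1**2*(-59) = 1*(-59) = -59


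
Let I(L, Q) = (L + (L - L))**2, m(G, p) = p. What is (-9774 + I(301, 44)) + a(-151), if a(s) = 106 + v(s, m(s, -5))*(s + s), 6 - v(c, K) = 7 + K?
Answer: 79725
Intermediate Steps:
v(c, K) = -1 - K (v(c, K) = 6 - (7 + K) = 6 + (-7 - K) = -1 - K)
I(L, Q) = L**2 (I(L, Q) = (L + 0)**2 = L**2)
a(s) = 106 + 8*s (a(s) = 106 + (-1 - 1*(-5))*(s + s) = 106 + (-1 + 5)*(2*s) = 106 + 4*(2*s) = 106 + 8*s)
(-9774 + I(301, 44)) + a(-151) = (-9774 + 301**2) + (106 + 8*(-151)) = (-9774 + 90601) + (106 - 1208) = 80827 - 1102 = 79725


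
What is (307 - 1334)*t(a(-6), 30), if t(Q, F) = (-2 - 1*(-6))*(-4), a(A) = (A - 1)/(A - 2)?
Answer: 16432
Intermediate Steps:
a(A) = (-1 + A)/(-2 + A)
t(Q, F) = -16 (t(Q, F) = (-2 + 6)*(-4) = 4*(-4) = -16)
(307 - 1334)*t(a(-6), 30) = (307 - 1334)*(-16) = -1027*(-16) = 16432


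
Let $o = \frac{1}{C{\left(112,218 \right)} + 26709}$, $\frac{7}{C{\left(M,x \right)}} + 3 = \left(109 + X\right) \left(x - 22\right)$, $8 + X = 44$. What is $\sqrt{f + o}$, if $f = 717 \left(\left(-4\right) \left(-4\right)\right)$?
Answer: $\frac{\sqrt{1652155297226526232855}}{379494830} \approx 107.11$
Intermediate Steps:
$X = 36$ ($X = -8 + 44 = 36$)
$C{\left(M,x \right)} = \frac{7}{-3193 + 145 x}$ ($C{\left(M,x \right)} = \frac{7}{-3 + \left(109 + 36\right) \left(x - 22\right)} = \frac{7}{-3 + 145 \left(-22 + x\right)} = \frac{7}{-3 + \left(-3190 + 145 x\right)} = \frac{7}{-3193 + 145 x}$)
$f = 11472$ ($f = 717 \cdot 16 = 11472$)
$o = \frac{28417}{758989660}$ ($o = \frac{1}{\frac{7}{-3193 + 145 \cdot 218} + 26709} = \frac{1}{\frac{7}{-3193 + 31610} + 26709} = \frac{1}{\frac{7}{28417} + 26709} = \frac{1}{\frac{758989660}{28417}} = \frac{28417}{758989660} \approx 3.7441 \cdot 10^{-5}$)
$\sqrt{f + o} = \sqrt{11472 + \frac{28417}{758989660}} = \sqrt{\frac{8707129407937}{758989660}} = \frac{\sqrt{1652155297226526232855}}{379494830}$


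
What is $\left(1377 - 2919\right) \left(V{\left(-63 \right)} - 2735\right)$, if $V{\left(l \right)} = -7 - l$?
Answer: $4131018$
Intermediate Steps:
$\left(1377 - 2919\right) \left(V{\left(-63 \right)} - 2735\right) = \left(1377 - 2919\right) \left(\left(-7 - -63\right) - 2735\right) = - 1542 \left(\left(-7 + 63\right) - 2735\right) = - 1542 \left(56 - 2735\right) = \left(-1542\right) \left(-2679\right) = 4131018$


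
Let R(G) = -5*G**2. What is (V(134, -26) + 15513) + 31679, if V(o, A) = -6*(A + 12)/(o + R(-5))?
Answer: 141604/3 ≈ 47201.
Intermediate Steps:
V(o, A) = -6*(12 + A)/(-125 + o) (V(o, A) = -6*(A + 12)/(o - 5*(-5)**2) = -6*(12 + A)/(o - 5*25) = -6*(12 + A)/(o - 125) = -6*(12 + A)/(-125 + o))
(V(134, -26) + 15513) + 31679 = (6*(-12 - 1*(-26))/(-125 + 134) + 15513) + 31679 = (6*(-12 + 26)/9 + 15513) + 31679 = (6*(1/9)*14 + 15513) + 31679 = (28/3 + 15513) + 31679 = 46567/3 + 31679 = 141604/3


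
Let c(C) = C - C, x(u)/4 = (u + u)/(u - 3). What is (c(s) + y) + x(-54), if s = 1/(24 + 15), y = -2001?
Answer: -37875/19 ≈ -1993.4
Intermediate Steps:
x(u) = 8*u/(-3 + u) (x(u) = 4*((u + u)/(u - 3)) = 4*((2*u)/(-3 + u)) = 4*(2*u/(-3 + u)) = 8*u/(-3 + u))
s = 1/39 ≈ 0.025641
c(C) = 0
(c(s) + y) + x(-54) = (0 - 2001) + 8*(-54)/(-3 - 54) = -2001 + 8*(-54)/(-57) = -2001 + 8*(-54)*(-1/57) = -2001 + 144/19 = -37875/19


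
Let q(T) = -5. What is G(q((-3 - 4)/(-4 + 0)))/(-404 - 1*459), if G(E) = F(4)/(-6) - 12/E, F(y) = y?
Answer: -26/12945 ≈ -0.0020085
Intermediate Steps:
G(E) = -2/3 - 12/E (G(E) = 4/(-6) - 12/E = 4*(-1/6) - 12/E = -2/3 - 12/E)
G(q((-3 - 4)/(-4 + 0)))/(-404 - 1*459) = (-2/3 - 12/(-5))/(-404 - 1*459) = (-2/3 - 12*(-1/5))/(-404 - 459) = (-2/3 + 12/5)/(-863) = (26/15)*(-1/863) = -26/12945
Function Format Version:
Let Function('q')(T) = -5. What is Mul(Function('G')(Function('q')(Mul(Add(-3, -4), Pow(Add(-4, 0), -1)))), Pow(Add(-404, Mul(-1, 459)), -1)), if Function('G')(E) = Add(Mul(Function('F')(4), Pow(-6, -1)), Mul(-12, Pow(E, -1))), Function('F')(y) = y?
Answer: Rational(-26, 12945) ≈ -0.0020085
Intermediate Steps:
Function('G')(E) = Add(Rational(-2, 3), Mul(-12, Pow(E, -1))) (Function('G')(E) = Add(Mul(4, Pow(-6, -1)), Mul(-12, Pow(E, -1))) = Add(Mul(4, Rational(-1, 6)), Mul(-12, Pow(E, -1))) = Add(Rational(-2, 3), Mul(-12, Pow(E, -1))))
Mul(Function('G')(Function('q')(Mul(Add(-3, -4), Pow(Add(-4, 0), -1)))), Pow(Add(-404, Mul(-1, 459)), -1)) = Mul(Add(Rational(-2, 3), Mul(-12, Pow(-5, -1))), Pow(Add(-404, Mul(-1, 459)), -1)) = Mul(Add(Rational(-2, 3), Mul(-12, Rational(-1, 5))), Pow(Add(-404, -459), -1)) = Mul(Add(Rational(-2, 3), Rational(12, 5)), Pow(-863, -1)) = Mul(Rational(26, 15), Rational(-1, 863)) = Rational(-26, 12945)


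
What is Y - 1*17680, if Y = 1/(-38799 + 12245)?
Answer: -469474721/26554 ≈ -17680.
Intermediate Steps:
Y = -1/26554 (Y = 1/(-26554) = -1/26554 ≈ -3.7659e-5)
Y - 1*17680 = -1/26554 - 1*17680 = -1/26554 - 17680 = -469474721/26554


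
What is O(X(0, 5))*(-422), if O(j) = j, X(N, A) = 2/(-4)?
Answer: 211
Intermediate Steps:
X(N, A) = -1/2 (X(N, A) = 2*(-1/4) = -1/2)
O(X(0, 5))*(-422) = -1/2*(-422) = 211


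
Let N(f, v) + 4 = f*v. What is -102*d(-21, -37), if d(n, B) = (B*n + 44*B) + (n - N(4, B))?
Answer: 73440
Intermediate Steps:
N(f, v) = -4 + f*v
d(n, B) = 4 + n + 40*B + B*n (d(n, B) = (B*n + 44*B) + (n - (-4 + 4*B)) = (44*B + B*n) + (n + (4 - 4*B)) = (44*B + B*n) + (4 + n - 4*B) = 4 + n + 40*B + B*n)
-102*d(-21, -37) = -102*(4 - 21 + 40*(-37) - 37*(-21)) = -102*(4 - 21 - 1480 + 777) = -102*(-720) = 73440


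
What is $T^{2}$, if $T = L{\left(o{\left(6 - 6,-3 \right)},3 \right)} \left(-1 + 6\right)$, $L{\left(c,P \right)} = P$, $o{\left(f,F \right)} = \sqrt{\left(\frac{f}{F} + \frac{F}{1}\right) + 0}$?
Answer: $225$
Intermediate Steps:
$o{\left(f,F \right)} = \sqrt{F + \frac{f}{F}}$ ($o{\left(f,F \right)} = \sqrt{\left(\frac{f}{F} + F 1\right) + 0} = \sqrt{\left(\frac{f}{F} + F\right) + 0} = \sqrt{\left(F + \frac{f}{F}\right) + 0} = \sqrt{F + \frac{f}{F}}$)
$T = 15$ ($T = 3 \left(-1 + 6\right) = 3 \cdot 5 = 15$)
$T^{2} = 15^{2} = 225$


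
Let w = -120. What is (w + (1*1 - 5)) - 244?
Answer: -368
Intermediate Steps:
(w + (1*1 - 5)) - 244 = (-120 + (1*1 - 5)) - 244 = (-120 + (1 - 5)) - 244 = (-120 - 4) - 244 = -124 - 244 = -368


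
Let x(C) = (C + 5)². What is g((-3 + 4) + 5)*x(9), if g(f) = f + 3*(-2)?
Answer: 0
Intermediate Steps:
g(f) = -6 + f (g(f) = f - 6 = -6 + f)
x(C) = (5 + C)²
g((-3 + 4) + 5)*x(9) = (-6 + ((-3 + 4) + 5))*(5 + 9)² = (-6 + (1 + 5))*14² = (-6 + 6)*196 = 0*196 = 0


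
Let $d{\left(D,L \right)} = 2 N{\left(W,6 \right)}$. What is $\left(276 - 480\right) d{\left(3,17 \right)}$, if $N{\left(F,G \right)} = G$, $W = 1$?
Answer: $-2448$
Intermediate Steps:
$d{\left(D,L \right)} = 12$ ($d{\left(D,L \right)} = 2 \cdot 6 = 12$)
$\left(276 - 480\right) d{\left(3,17 \right)} = \left(276 - 480\right) 12 = \left(-204\right) 12 = -2448$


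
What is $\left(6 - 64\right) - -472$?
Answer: $414$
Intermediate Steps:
$\left(6 - 64\right) - -472 = \left(6 - 64\right) + 472 = -58 + 472 = 414$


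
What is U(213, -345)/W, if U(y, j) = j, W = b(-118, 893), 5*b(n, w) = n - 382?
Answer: 69/20 ≈ 3.4500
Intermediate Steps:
b(n, w) = -382/5 + n/5 (b(n, w) = (n - 382)/5 = (-382 + n)/5 = -382/5 + n/5)
W = -100 (W = -382/5 + (1/5)*(-118) = -382/5 - 118/5 = -100)
U(213, -345)/W = -345/(-100) = -345*(-1/100) = 69/20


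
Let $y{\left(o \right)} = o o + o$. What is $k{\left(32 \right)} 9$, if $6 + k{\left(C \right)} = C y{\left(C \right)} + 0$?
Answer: $304074$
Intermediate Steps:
$y{\left(o \right)} = o + o^{2}$ ($y{\left(o \right)} = o^{2} + o = o + o^{2}$)
$k{\left(C \right)} = -6 + C^{2} \left(1 + C\right)$ ($k{\left(C \right)} = -6 + \left(C C \left(1 + C\right) + 0\right) = -6 + \left(C^{2} \left(1 + C\right) + 0\right) = -6 + C^{2} \left(1 + C\right)$)
$k{\left(32 \right)} 9 = \left(-6 + 32^{2} \left(1 + 32\right)\right) 9 = \left(-6 + 1024 \cdot 33\right) 9 = \left(-6 + 33792\right) 9 = 33786 \cdot 9 = 304074$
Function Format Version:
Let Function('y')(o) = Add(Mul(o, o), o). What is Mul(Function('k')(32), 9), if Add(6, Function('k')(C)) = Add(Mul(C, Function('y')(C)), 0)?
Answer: 304074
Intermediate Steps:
Function('y')(o) = Add(o, Pow(o, 2)) (Function('y')(o) = Add(Pow(o, 2), o) = Add(o, Pow(o, 2)))
Function('k')(C) = Add(-6, Mul(Pow(C, 2), Add(1, C))) (Function('k')(C) = Add(-6, Add(Mul(C, Mul(C, Add(1, C))), 0)) = Add(-6, Add(Mul(Pow(C, 2), Add(1, C)), 0)) = Add(-6, Mul(Pow(C, 2), Add(1, C))))
Mul(Function('k')(32), 9) = Mul(Add(-6, Mul(Pow(32, 2), Add(1, 32))), 9) = Mul(Add(-6, Mul(1024, 33)), 9) = Mul(Add(-6, 33792), 9) = Mul(33786, 9) = 304074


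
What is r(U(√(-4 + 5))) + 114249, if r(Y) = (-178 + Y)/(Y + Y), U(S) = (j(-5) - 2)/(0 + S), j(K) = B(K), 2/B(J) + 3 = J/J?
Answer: 685675/6 ≈ 1.1428e+5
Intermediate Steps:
B(J) = -1 (B(J) = 2/(-3 + J/J) = 2/(-3 + 1) = 2/(-2) = 2*(-½) = -1)
j(K) = -1
U(S) = -3/S (U(S) = (-1 - 2)/(0 + S) = -3/S)
r(Y) = (-178 + Y)/(2*Y) (r(Y) = (-178 + Y)/((2*Y)) = (-178 + Y)*(1/(2*Y)) = (-178 + Y)/(2*Y))
r(U(√(-4 + 5))) + 114249 = (-178 - 3/√(-4 + 5))/(2*((-3/√(-4 + 5)))) + 114249 = (-178 - 3/(√1))/(2*((-3/(√1)))) + 114249 = (-178 - 3/1)/(2*((-3/1))) + 114249 = (-178 - 3*1)/(2*((-3*1))) + 114249 = (½)*(-178 - 3)/(-3) + 114249 = (½)*(-⅓)*(-181) + 114249 = 181/6 + 114249 = 685675/6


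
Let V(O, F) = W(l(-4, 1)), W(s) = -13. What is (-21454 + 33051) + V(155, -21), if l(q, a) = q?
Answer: 11584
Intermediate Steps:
V(O, F) = -13
(-21454 + 33051) + V(155, -21) = (-21454 + 33051) - 13 = 11597 - 13 = 11584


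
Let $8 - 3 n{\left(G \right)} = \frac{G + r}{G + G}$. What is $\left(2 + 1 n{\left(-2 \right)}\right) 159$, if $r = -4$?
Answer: $\frac{1325}{2} \approx 662.5$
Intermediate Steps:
$n{\left(G \right)} = \frac{8}{3} - \frac{-4 + G}{6 G}$ ($n{\left(G \right)} = \frac{8}{3} - \frac{\left(G - 4\right) \frac{1}{G + G}}{3} = \frac{8}{3} - \frac{\left(-4 + G\right) \frac{1}{2 G}}{3} = \frac{8}{3} - \frac{\frac{1}{2} \frac{1}{G} \left(-4 + G\right)}{3} = \frac{8}{3} - \frac{-4 + G}{6 G}$)
$\left(2 + 1 n{\left(-2 \right)}\right) 159 = \left(2 + 1 \frac{4 + 15 \left(-2\right)}{6 \left(-2\right)}\right) 159 = \left(2 + 1 \cdot \frac{1}{6} \left(- \frac{1}{2}\right) \left(4 - 30\right)\right) 159 = \left(2 + 1 \cdot \frac{1}{6} \left(- \frac{1}{2}\right) \left(-26\right)\right) 159 = \left(2 + 1 \cdot \frac{13}{6}\right) 159 = \left(2 + \frac{13}{6}\right) 159 = \frac{25}{6} \cdot 159 = \frac{1325}{2}$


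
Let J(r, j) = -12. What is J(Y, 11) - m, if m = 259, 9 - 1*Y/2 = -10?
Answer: -271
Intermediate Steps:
Y = 38 (Y = 18 - 2*(-10) = 18 + 20 = 38)
J(Y, 11) - m = -12 - 1*259 = -12 - 259 = -271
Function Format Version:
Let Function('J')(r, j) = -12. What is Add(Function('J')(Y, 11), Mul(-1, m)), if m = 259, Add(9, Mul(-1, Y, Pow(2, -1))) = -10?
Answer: -271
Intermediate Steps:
Y = 38 (Y = Add(18, Mul(-2, -10)) = Add(18, 20) = 38)
Add(Function('J')(Y, 11), Mul(-1, m)) = Add(-12, Mul(-1, 259)) = Add(-12, -259) = -271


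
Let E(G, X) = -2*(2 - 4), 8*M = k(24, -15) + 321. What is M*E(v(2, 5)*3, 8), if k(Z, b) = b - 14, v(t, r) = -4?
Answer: 146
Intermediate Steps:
k(Z, b) = -14 + b
M = 73/2 (M = ((-14 - 15) + 321)/8 = (-29 + 321)/8 = (⅛)*292 = 73/2 ≈ 36.500)
E(G, X) = 4 (E(G, X) = -2*(-2) = 4)
M*E(v(2, 5)*3, 8) = (73/2)*4 = 146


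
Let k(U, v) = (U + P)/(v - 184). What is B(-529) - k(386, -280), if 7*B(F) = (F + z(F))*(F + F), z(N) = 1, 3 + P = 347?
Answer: 129603323/1624 ≈ 79805.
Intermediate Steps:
P = 344 (P = -3 + 347 = 344)
k(U, v) = (344 + U)/(-184 + v) (k(U, v) = (U + 344)/(v - 184) = (344 + U)/(-184 + v))
B(F) = 2*F*(1 + F)/7 (B(F) = ((F + 1)*(F + F))/7 = ((1 + F)*(2*F))/7 = (2*F*(1 + F))/7 = 2*F*(1 + F)/7)
B(-529) - k(386, -280) = (2/7)*(-529)*(1 - 529) - (344 + 386)/(-184 - 280) = (2/7)*(-529)*(-528) - 730/(-464) = 558624/7 - (-1)*730/464 = 558624/7 - 1*(-365/232) = 558624/7 + 365/232 = 129603323/1624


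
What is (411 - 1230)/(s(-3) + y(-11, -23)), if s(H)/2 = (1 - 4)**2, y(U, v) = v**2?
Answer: -819/547 ≈ -1.4973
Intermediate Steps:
s(H) = 18 (s(H) = 2*(1 - 4)**2 = 2*(-3)**2 = 2*9 = 18)
(411 - 1230)/(s(-3) + y(-11, -23)) = (411 - 1230)/(18 + (-23)**2) = -819/(18 + 529) = -819/547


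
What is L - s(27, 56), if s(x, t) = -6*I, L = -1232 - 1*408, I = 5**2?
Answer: -1490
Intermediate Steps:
I = 25
L = -1640 (L = -1232 - 408 = -1640)
s(x, t) = -150 (s(x, t) = -6*25 = -150)
L - s(27, 56) = -1640 - 1*(-150) = -1640 + 150 = -1490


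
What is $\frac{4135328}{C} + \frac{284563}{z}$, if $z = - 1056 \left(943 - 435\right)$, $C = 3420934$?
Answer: $\frac{56587145141}{83416054656} \approx 0.67837$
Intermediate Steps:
$z = -536448$ ($z = \left(-1056\right) 508 = -536448$)
$\frac{4135328}{C} + \frac{284563}{z} = \frac{4135328}{3420934} + \frac{284563}{-536448} = 4135328 \cdot \frac{1}{3420934} + 284563 \left(- \frac{1}{536448}\right) = \frac{2067664}{1710467} - \frac{284563}{536448} = \frac{56587145141}{83416054656}$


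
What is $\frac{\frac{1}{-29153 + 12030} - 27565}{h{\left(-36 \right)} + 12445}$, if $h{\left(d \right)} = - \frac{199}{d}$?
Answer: $- \frac{16991837856}{7674853937} \approx -2.214$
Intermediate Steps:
$\frac{\frac{1}{-29153 + 12030} - 27565}{h{\left(-36 \right)} + 12445} = \frac{\frac{1}{-29153 + 12030} - 27565}{- \frac{199}{-36} + 12445} = \frac{\frac{1}{-17123} - 27565}{\left(-199\right) \left(- \frac{1}{36}\right) + 12445} = \frac{- \frac{1}{17123} - 27565}{\frac{199}{36} + 12445} = - \frac{471995496}{17123 \cdot \frac{448219}{36}} = \left(- \frac{471995496}{17123}\right) \frac{36}{448219} = - \frac{16991837856}{7674853937}$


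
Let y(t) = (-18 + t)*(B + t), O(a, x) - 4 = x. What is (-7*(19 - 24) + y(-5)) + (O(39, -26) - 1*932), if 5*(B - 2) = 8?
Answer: -4434/5 ≈ -886.80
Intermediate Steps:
B = 18/5 (B = 2 + (1/5)*8 = 2 + 8/5 = 18/5 ≈ 3.6000)
O(a, x) = 4 + x
y(t) = (-18 + t)*(18/5 + t)
(-7*(19 - 24) + y(-5)) + (O(39, -26) - 1*932) = (-7*(19 - 24) + (-324/5 + (-5)**2 - 72/5*(-5))) + ((4 - 26) - 1*932) = (-7*(-5) + (-324/5 + 25 + 72)) + (-22 - 932) = (35 + 161/5) - 954 = 336/5 - 954 = -4434/5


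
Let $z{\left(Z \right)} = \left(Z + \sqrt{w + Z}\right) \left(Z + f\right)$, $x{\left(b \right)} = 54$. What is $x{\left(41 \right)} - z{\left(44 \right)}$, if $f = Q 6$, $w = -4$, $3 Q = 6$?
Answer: $-2410 - 112 \sqrt{10} \approx -2764.2$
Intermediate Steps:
$Q = 2$ ($Q = \frac{1}{3} \cdot 6 = 2$)
$f = 12$ ($f = 2 \cdot 6 = 12$)
$z{\left(Z \right)} = \left(12 + Z\right) \left(Z + \sqrt{-4 + Z}\right)$ ($z{\left(Z \right)} = \left(Z + \sqrt{-4 + Z}\right) \left(Z + 12\right) = \left(Z + \sqrt{-4 + Z}\right) \left(12 + Z\right) = \left(12 + Z\right) \left(Z + \sqrt{-4 + Z}\right)$)
$x{\left(41 \right)} - z{\left(44 \right)} = 54 - \left(44^{2} + 12 \cdot 44 + 12 \sqrt{-4 + 44} + 44 \sqrt{-4 + 44}\right) = 54 - \left(1936 + 528 + 12 \sqrt{40} + 44 \sqrt{40}\right) = 54 - \left(1936 + 528 + 12 \cdot 2 \sqrt{10} + 44 \cdot 2 \sqrt{10}\right) = 54 - \left(1936 + 528 + 24 \sqrt{10} + 88 \sqrt{10}\right) = 54 - \left(2464 + 112 \sqrt{10}\right) = -2410 - 112 \sqrt{10}$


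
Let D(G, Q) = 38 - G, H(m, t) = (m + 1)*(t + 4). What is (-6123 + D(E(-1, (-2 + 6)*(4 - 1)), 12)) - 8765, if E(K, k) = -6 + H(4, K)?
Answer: -14859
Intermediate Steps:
H(m, t) = (1 + m)*(4 + t)
E(K, k) = 14 + 5*K (E(K, k) = -6 + (4 + K + 4*4 + 4*K) = -6 + (4 + K + 16 + 4*K) = -6 + (20 + 5*K) = 14 + 5*K)
(-6123 + D(E(-1, (-2 + 6)*(4 - 1)), 12)) - 8765 = (-6123 + (38 - (14 + 5*(-1)))) - 8765 = (-6123 + (38 - (14 - 5))) - 8765 = (-6123 + (38 - 1*9)) - 8765 = (-6123 + (38 - 9)) - 8765 = (-6123 + 29) - 8765 = -6094 - 8765 = -14859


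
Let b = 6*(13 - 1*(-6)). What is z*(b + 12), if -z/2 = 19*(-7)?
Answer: 33516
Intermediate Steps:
z = 266 (z = -38*(-7) = -2*(-133) = 266)
b = 114 (b = 6*(13 + 6) = 6*19 = 114)
z*(b + 12) = 266*(114 + 12) = 266*126 = 33516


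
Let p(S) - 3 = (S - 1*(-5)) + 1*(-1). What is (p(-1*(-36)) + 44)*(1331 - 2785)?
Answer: -126498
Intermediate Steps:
p(S) = 7 + S (p(S) = 3 + ((S - 1*(-5)) + 1*(-1)) = 3 + ((S + 5) - 1) = 3 + ((5 + S) - 1) = 3 + (4 + S) = 7 + S)
(p(-1*(-36)) + 44)*(1331 - 2785) = ((7 - 1*(-36)) + 44)*(1331 - 2785) = ((7 + 36) + 44)*(-1454) = (43 + 44)*(-1454) = 87*(-1454) = -126498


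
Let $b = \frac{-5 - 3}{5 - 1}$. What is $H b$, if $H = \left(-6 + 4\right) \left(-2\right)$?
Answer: $-8$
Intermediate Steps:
$b = -2$ ($b = - \frac{8}{4} = \left(-8\right) \frac{1}{4} = -2$)
$H = 4$ ($H = \left(-2\right) \left(-2\right) = 4$)
$H b = 4 \left(-2\right) = -8$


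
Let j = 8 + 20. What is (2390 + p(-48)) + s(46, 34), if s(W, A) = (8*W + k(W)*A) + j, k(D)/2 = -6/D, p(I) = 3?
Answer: 63943/23 ≈ 2780.1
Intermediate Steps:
j = 28
k(D) = -12/D (k(D) = 2*(-6/D) = -12/D)
s(W, A) = 28 + 8*W - 12*A/W (s(W, A) = (8*W + (-12/W)*A) + 28 = (8*W - 12*A/W) + 28 = 28 + 8*W - 12*A/W)
(2390 + p(-48)) + s(46, 34) = (2390 + 3) + (28 + 8*46 - 12*34/46) = 2393 + (28 + 368 - 12*34*1/46) = 2393 + (28 + 368 - 204/23) = 2393 + 8904/23 = 63943/23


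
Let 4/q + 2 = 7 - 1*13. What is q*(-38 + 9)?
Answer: 29/2 ≈ 14.500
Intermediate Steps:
q = -½ (q = 4/(-2 + (7 - 1*13)) = 4/(-2 + (7 - 13)) = 4/(-2 - 6) = 4/(-8) = 4*(-⅛) = -½ ≈ -0.50000)
q*(-38 + 9) = -(-38 + 9)/2 = -½*(-29) = 29/2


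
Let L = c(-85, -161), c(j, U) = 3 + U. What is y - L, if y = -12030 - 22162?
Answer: -34034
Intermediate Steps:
L = -158 (L = 3 - 161 = -158)
y = -34192
y - L = -34192 - 1*(-158) = -34192 + 158 = -34034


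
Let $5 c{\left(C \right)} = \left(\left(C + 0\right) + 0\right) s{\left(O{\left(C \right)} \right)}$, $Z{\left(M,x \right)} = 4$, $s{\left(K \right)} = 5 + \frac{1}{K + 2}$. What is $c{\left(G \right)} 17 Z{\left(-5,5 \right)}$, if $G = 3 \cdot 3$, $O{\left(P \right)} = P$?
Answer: $\frac{34272}{55} \approx 623.13$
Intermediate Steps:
$s{\left(K \right)} = 5 + \frac{1}{2 + K}$
$G = 9$
$c{\left(C \right)} = \frac{C \left(11 + 5 C\right)}{5 \left(2 + C\right)}$ ($c{\left(C \right)} = \frac{\left(\left(C + 0\right) + 0\right) \frac{11 + 5 C}{2 + C}}{5} = \frac{\left(C + 0\right) \frac{11 + 5 C}{2 + C}}{5} = \frac{C \frac{11 + 5 C}{2 + C}}{5} = \frac{C \frac{1}{2 + C} \left(11 + 5 C\right)}{5} = \frac{C \left(11 + 5 C\right)}{5 \left(2 + C\right)}$)
$c{\left(G \right)} 17 Z{\left(-5,5 \right)} = \frac{1}{5} \cdot 9 \frac{1}{2 + 9} \left(11 + 5 \cdot 9\right) 17 \cdot 4 = \frac{1}{5} \cdot 9 \cdot \frac{1}{11} \left(11 + 45\right) 17 \cdot 4 = \frac{1}{5} \cdot 9 \cdot \frac{1}{11} \cdot 56 \cdot 17 \cdot 4 = \frac{504}{55} \cdot 17 \cdot 4 = \frac{8568}{55} \cdot 4 = \frac{34272}{55}$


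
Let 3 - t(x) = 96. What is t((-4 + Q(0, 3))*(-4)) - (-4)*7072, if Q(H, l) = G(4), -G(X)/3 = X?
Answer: 28195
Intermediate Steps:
G(X) = -3*X
Q(H, l) = -12 (Q(H, l) = -3*4 = -12)
t(x) = -93 (t(x) = 3 - 1*96 = 3 - 96 = -93)
t((-4 + Q(0, 3))*(-4)) - (-4)*7072 = -93 - (-4)*7072 = -93 - 1*(-28288) = -93 + 28288 = 28195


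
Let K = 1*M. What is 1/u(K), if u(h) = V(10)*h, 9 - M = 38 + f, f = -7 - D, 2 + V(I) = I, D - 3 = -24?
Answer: -1/344 ≈ -0.0029070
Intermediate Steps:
D = -21 (D = 3 - 24 = -21)
V(I) = -2 + I
f = 14 (f = -7 - 1*(-21) = -7 + 21 = 14)
M = -43 (M = 9 - (38 + 14) = 9 - 1*52 = 9 - 52 = -43)
K = -43 (K = 1*(-43) = -43)
u(h) = 8*h (u(h) = (-2 + 10)*h = 8*h)
1/u(K) = 1/(8*(-43)) = 1/(-344) = -1/344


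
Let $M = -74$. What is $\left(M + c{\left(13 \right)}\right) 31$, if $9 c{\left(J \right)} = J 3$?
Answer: $- \frac{6479}{3} \approx -2159.7$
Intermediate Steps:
$c{\left(J \right)} = \frac{J}{3}$ ($c{\left(J \right)} = \frac{J 3}{9} = \frac{3 J}{9} = \frac{J}{3}$)
$\left(M + c{\left(13 \right)}\right) 31 = \left(-74 + \frac{1}{3} \cdot 13\right) 31 = \left(-74 + \frac{13}{3}\right) 31 = \left(- \frac{209}{3}\right) 31 = - \frac{6479}{3}$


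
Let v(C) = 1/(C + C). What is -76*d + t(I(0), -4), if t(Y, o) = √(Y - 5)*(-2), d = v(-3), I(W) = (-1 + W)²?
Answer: 38/3 - 4*I ≈ 12.667 - 4.0*I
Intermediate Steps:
v(C) = 1/(2*C)
d = -⅙ (d = (½)/(-3) = (½)*(-⅓) = -⅙ ≈ -0.16667)
t(Y, o) = -2*√(-5 + Y) (t(Y, o) = √(-5 + Y)*(-2) = -2*√(-5 + Y))
-76*d + t(I(0), -4) = -76*(-⅙) - 2*√(-5 + (-1 + 0)²) = 38/3 - 2*√(-5 + (-1)²) = 38/3 - 2*√(-5 + 1) = 38/3 - 4*I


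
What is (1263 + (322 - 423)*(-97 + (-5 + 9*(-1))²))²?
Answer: 76317696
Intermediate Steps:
(1263 + (322 - 423)*(-97 + (-5 + 9*(-1))²))² = (1263 - 101*(-97 + (-5 - 9)²))² = (1263 - 101*(-97 + (-14)²))² = (1263 - 101*(-97 + 196))² = (1263 - 101*99)² = (1263 - 9999)² = (-8736)² = 76317696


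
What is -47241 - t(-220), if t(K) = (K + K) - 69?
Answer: -46732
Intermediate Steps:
t(K) = -69 + 2*K (t(K) = 2*K - 69 = -69 + 2*K)
-47241 - t(-220) = -47241 - (-69 + 2*(-220)) = -47241 - (-69 - 440) = -47241 - 1*(-509) = -47241 + 509 = -46732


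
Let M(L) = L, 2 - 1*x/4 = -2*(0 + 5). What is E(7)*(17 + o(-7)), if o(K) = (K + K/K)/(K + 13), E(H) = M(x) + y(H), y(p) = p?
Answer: 880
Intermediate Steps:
x = 48 (x = 8 - (-8)*(0 + 5) = 8 - (-8)*5 = 8 - 4*(-10) = 8 + 40 = 48)
E(H) = 48 + H
o(K) = (1 + K)/(13 + K) (o(K) = (K + 1)/(13 + K) = (1 + K)/(13 + K))
E(7)*(17 + o(-7)) = (48 + 7)*(17 + (1 - 7)/(13 - 7)) = 55*(17 - 6/6) = 55*(17 + (⅙)*(-6)) = 55*(17 - 1) = 55*16 = 880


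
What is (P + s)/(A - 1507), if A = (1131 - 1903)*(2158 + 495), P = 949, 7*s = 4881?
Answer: -11524/14347361 ≈ -0.00080321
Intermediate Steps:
s = 4881/7 (s = (1/7)*4881 = 4881/7 ≈ 697.29)
A = -2048116 (A = -772*2653 = -2048116)
(P + s)/(A - 1507) = (949 + 4881/7)/(-2048116 - 1507) = (11524/7)/(-2049623) = (11524/7)*(-1/2049623) = -11524/14347361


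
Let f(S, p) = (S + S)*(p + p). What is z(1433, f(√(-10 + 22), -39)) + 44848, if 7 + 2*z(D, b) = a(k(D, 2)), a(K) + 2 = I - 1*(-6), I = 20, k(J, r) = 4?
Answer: 89713/2 ≈ 44857.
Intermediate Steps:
f(S, p) = 4*S*p (f(S, p) = (2*S)*(2*p) = 4*S*p)
a(K) = 24 (a(K) = -2 + (20 - 1*(-6)) = -2 + (20 + 6) = -2 + 26 = 24)
z(D, b) = 17/2 (z(D, b) = -7/2 + (½)*24 = -7/2 + 12 = 17/2)
z(1433, f(√(-10 + 22), -39)) + 44848 = 17/2 + 44848 = 89713/2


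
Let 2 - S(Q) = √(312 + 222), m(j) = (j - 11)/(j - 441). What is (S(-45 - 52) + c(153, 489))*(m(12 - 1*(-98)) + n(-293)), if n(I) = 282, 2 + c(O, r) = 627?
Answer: 58463361/331 - 93243*√534/331 ≈ 1.7012e+5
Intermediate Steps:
c(O, r) = 625 (c(O, r) = -2 + 627 = 625)
m(j) = (-11 + j)/(-441 + j)
S(Q) = 2 - √534 (S(Q) = 2 - √(312 + 222) = 2 - √534)
(S(-45 - 52) + c(153, 489))*(m(12 - 1*(-98)) + n(-293)) = ((2 - √534) + 625)*((-11 + (12 - 1*(-98)))/(-441 + (12 - 1*(-98))) + 282) = (627 - √534)*((-11 + (12 + 98))/(-441 + (12 + 98)) + 282) = (627 - √534)*((-11 + 110)/(-441 + 110) + 282) = (627 - √534)*(99/(-331) + 282) = (627 - √534)*(-1/331*99 + 282) = (627 - √534)*(-99/331 + 282) = (627 - √534)*(93243/331) = 58463361/331 - 93243*√534/331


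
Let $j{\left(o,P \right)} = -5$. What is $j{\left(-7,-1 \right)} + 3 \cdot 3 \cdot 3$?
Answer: $22$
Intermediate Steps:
$j{\left(-7,-1 \right)} + 3 \cdot 3 \cdot 3 = -5 + 3 \cdot 3 \cdot 3 = -5 + 9 \cdot 3 = -5 + 27 = 22$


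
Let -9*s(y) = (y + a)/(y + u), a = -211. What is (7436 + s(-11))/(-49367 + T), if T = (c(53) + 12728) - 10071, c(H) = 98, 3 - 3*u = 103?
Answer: -11499/72086 ≈ -0.15952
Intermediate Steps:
u = -100/3 (u = 1 - ⅓*103 = 1 - 103/3 = -100/3 ≈ -33.333)
s(y) = -(-211 + y)/(9*(-100/3 + y)) (s(y) = -(y - 211)/(9*(y - 100/3)) = -(-211 + y)/(9*(-100/3 + y)))
T = 2755 (T = (98 + 12728) - 10071 = 12826 - 10071 = 2755)
(7436 + s(-11))/(-49367 + T) = (7436 + (211 - 1*(-11))/(3*(-100 + 3*(-11))))/(-49367 + 2755) = (7436 + (211 + 11)/(3*(-100 - 33)))/(-46612) = (7436 + (⅓)*222/(-133))*(-1/46612) = (7436 + (⅓)*(-1/133)*222)*(-1/46612) = (7436 - 74/133)*(-1/46612) = (988914/133)*(-1/46612) = -11499/72086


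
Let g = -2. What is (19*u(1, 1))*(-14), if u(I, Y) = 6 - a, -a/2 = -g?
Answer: -2660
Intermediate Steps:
a = -4 (a = -(-2)*(-2) = -2*2 = -4)
u(I, Y) = 10 (u(I, Y) = 6 - 1*(-4) = 6 + 4 = 10)
(19*u(1, 1))*(-14) = (19*10)*(-14) = 190*(-14) = -2660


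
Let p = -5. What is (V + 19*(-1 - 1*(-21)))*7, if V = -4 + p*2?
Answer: 2562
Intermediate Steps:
V = -14 (V = -4 - 5*2 = -4 - 10 = -14)
(V + 19*(-1 - 1*(-21)))*7 = (-14 + 19*(-1 - 1*(-21)))*7 = (-14 + 19*(-1 + 21))*7 = (-14 + 19*20)*7 = (-14 + 380)*7 = 366*7 = 2562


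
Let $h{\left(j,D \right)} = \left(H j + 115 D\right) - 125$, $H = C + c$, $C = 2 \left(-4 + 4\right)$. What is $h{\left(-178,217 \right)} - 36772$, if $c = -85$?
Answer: $3188$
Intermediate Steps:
$C = 0$ ($C = 2 \cdot 0 = 0$)
$H = -85$ ($H = 0 - 85 = -85$)
$h{\left(j,D \right)} = -125 - 85 j + 115 D$ ($h{\left(j,D \right)} = \left(- 85 j + 115 D\right) - 125 = -125 - 85 j + 115 D$)
$h{\left(-178,217 \right)} - 36772 = \left(-125 - -15130 + 115 \cdot 217\right) - 36772 = \left(-125 + 15130 + 24955\right) - 36772 = 39960 - 36772 = 3188$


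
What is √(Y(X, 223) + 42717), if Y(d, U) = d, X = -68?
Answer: √42649 ≈ 206.52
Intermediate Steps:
√(Y(X, 223) + 42717) = √(-68 + 42717) = √42649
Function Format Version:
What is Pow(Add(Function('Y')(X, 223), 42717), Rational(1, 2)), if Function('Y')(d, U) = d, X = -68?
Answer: Pow(42649, Rational(1, 2)) ≈ 206.52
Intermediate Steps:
Pow(Add(Function('Y')(X, 223), 42717), Rational(1, 2)) = Pow(Add(-68, 42717), Rational(1, 2)) = Pow(42649, Rational(1, 2))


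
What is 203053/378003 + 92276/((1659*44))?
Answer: 4141888468/2299392249 ≈ 1.8013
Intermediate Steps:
203053/378003 + 92276/((1659*44)) = 203053*(1/378003) + 92276/72996 = 203053/378003 + 92276*(1/72996) = 203053/378003 + 23069/18249 = 4141888468/2299392249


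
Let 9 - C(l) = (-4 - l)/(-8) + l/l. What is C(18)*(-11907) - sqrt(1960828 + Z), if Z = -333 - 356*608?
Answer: -250047/4 - 3*sqrt(193783) ≈ -63832.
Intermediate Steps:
C(l) = 15/2 - l/8 (C(l) = 9 - ((-4 - l)/(-8) + l/l) = 9 - ((-4 - l)*(-1/8) + 1) = 9 - ((1/2 + l/8) + 1) = 9 - (3/2 + l/8) = 9 + (-3/2 - l/8) = 15/2 - l/8)
Z = -216781 (Z = -333 - 216448 = -216781)
C(18)*(-11907) - sqrt(1960828 + Z) = (15/2 - 1/8*18)*(-11907) - sqrt(1960828 - 216781) = (15/2 - 9/4)*(-11907) - sqrt(1744047) = (21/4)*(-11907) - 3*sqrt(193783) = -250047/4 - 3*sqrt(193783)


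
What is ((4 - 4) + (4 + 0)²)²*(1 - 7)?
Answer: -1536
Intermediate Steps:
((4 - 4) + (4 + 0)²)²*(1 - 7) = (0 + 4²)²*(-6) = (0 + 16)²*(-6) = 16²*(-6) = 256*(-6) = -1536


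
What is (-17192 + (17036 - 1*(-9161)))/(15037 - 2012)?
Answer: 1801/2605 ≈ 0.69136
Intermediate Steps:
(-17192 + (17036 - 1*(-9161)))/(15037 - 2012) = (-17192 + (17036 + 9161))/13025 = (-17192 + 26197)*(1/13025) = 9005*(1/13025) = 1801/2605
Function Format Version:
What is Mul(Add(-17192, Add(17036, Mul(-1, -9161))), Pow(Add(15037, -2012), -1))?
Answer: Rational(1801, 2605) ≈ 0.69136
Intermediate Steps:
Mul(Add(-17192, Add(17036, Mul(-1, -9161))), Pow(Add(15037, -2012), -1)) = Mul(Add(-17192, Add(17036, 9161)), Pow(13025, -1)) = Mul(Add(-17192, 26197), Rational(1, 13025)) = Mul(9005, Rational(1, 13025)) = Rational(1801, 2605)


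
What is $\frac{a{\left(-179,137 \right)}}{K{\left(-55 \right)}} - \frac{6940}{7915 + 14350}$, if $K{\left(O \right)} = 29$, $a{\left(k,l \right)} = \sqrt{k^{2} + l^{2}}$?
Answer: $- \frac{1388}{4453} + \frac{\sqrt{50810}}{29} \approx 7.4611$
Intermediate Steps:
$\frac{a{\left(-179,137 \right)}}{K{\left(-55 \right)}} - \frac{6940}{7915 + 14350} = \frac{\sqrt{\left(-179\right)^{2} + 137^{2}}}{29} - \frac{6940}{7915 + 14350} = \sqrt{32041 + 18769} \cdot \frac{1}{29} - \frac{6940}{22265} = \sqrt{50810} \cdot \frac{1}{29} - \frac{1388}{4453} = \frac{\sqrt{50810}}{29} - \frac{1388}{4453} = - \frac{1388}{4453} + \frac{\sqrt{50810}}{29}$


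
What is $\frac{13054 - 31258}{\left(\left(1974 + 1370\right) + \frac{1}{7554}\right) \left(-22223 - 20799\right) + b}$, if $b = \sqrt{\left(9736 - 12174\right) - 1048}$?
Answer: $\frac{5337275715470061468}{42180302833224193017529} + \frac{259693330716 i \sqrt{3486}}{295262119832569351122703} \approx 0.00012653 + 5.193 \cdot 10^{-11} i$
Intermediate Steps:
$b = i \sqrt{3486}$ ($b = \sqrt{-2438 - 1048} = \sqrt{-3486} = i \sqrt{3486} \approx 59.042 i$)
$\frac{13054 - 31258}{\left(\left(1974 + 1370\right) + \frac{1}{7554}\right) \left(-22223 - 20799\right) + b} = \frac{13054 - 31258}{\left(\left(1974 + 1370\right) + \frac{1}{7554}\right) \left(-22223 - 20799\right) + i \sqrt{3486}} = - \frac{18204}{\left(3344 + \frac{1}{7554}\right) \left(-43022\right) + i \sqrt{3486}} = - \frac{18204}{\frac{25260577}{7554} \left(-43022\right) + i \sqrt{3486}} = - \frac{18204}{- \frac{543380271847}{3777} + i \sqrt{3486}}$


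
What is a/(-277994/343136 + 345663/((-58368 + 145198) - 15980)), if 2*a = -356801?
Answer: -1084281916658200/24728386067 ≈ -43848.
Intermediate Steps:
a = -356801/2 (a = (½)*(-356801) = -356801/2 ≈ -1.7840e+5)
a/(-277994/343136 + 345663/((-58368 + 145198) - 15980)) = -356801/(2*(-277994/343136 + 345663/((-58368 + 145198) - 15980))) = -356801/(2*(-277994*1/343136 + 345663/(86830 - 15980))) = -356801/(2*(-138997/171568 + 345663/70850)) = -356801/(2*24728386067/6077796400) = -356801/2*6077796400/24728386067 = -1084281916658200/24728386067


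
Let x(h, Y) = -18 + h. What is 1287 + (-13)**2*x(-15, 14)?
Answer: -4290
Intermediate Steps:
1287 + (-13)**2*x(-15, 14) = 1287 + (-13)**2*(-18 - 15) = 1287 + 169*(-33) = 1287 - 5577 = -4290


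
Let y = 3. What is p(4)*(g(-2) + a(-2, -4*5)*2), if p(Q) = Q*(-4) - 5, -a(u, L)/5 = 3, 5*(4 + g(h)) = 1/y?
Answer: 3563/5 ≈ 712.60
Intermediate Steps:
g(h) = -59/15 (g(h) = -4 + (⅕)/3 = -4 + (⅕)*(⅓) = -4 + 1/15 = -59/15)
a(u, L) = -15 (a(u, L) = -5*3 = -15)
p(Q) = -5 - 4*Q (p(Q) = -4*Q - 5 = -5 - 4*Q)
p(4)*(g(-2) + a(-2, -4*5)*2) = (-5 - 4*4)*(-59/15 - 15*2) = (-5 - 16)*(-59/15 - 30) = -21*(-509/15) = 3563/5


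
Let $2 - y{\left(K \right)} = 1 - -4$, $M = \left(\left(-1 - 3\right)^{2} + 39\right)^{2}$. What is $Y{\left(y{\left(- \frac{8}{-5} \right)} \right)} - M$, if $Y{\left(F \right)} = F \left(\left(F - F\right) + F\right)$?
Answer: $-3016$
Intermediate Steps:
$M = 3025$ ($M = \left(\left(-4\right)^{2} + 39\right)^{2} = \left(16 + 39\right)^{2} = 55^{2} = 3025$)
$y{\left(K \right)} = -3$ ($y{\left(K \right)} = 2 - \left(1 - -4\right) = 2 - \left(1 + 4\right) = 2 - 5 = -3$)
$Y{\left(F \right)} = F^{2}$ ($Y{\left(F \right)} = F \left(0 + F\right) = F F = F^{2}$)
$Y{\left(y{\left(- \frac{8}{-5} \right)} \right)} - M = \left(-3\right)^{2} - 3025 = 9 - 3025 = -3016$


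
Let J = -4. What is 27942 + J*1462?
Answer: 22094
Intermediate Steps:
27942 + J*1462 = 27942 - 4*1462 = 27942 - 5848 = 22094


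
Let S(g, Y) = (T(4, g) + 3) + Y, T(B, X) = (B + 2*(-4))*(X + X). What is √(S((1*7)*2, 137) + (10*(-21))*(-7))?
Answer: √1498 ≈ 38.704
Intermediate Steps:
T(B, X) = 2*X*(-8 + B) (T(B, X) = (B - 8)*(2*X) = (-8 + B)*(2*X) = 2*X*(-8 + B))
S(g, Y) = 3 + Y - 8*g (S(g, Y) = (2*g*(-8 + 4) + 3) + Y = (2*g*(-4) + 3) + Y = (-8*g + 3) + Y = (3 - 8*g) + Y = 3 + Y - 8*g)
√(S((1*7)*2, 137) + (10*(-21))*(-7)) = √((3 + 137 - 8*1*7*2) + (10*(-21))*(-7)) = √((3 + 137 - 56*2) - 210*(-7)) = √((3 + 137 - 8*14) + 1470) = √((3 + 137 - 112) + 1470) = √(28 + 1470) = √1498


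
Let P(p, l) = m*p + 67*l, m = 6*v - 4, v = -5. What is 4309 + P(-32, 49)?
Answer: 8680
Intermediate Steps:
m = -34 (m = 6*(-5) - 4 = -30 - 4 = -34)
P(p, l) = -34*p + 67*l
4309 + P(-32, 49) = 4309 + (-34*(-32) + 67*49) = 4309 + (1088 + 3283) = 4309 + 4371 = 8680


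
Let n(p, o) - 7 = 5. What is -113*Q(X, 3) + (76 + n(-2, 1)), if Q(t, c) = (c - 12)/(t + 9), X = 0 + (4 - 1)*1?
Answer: 691/4 ≈ 172.75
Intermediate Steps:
n(p, o) = 12 (n(p, o) = 7 + 5 = 12)
X = 3 (X = 0 + 3*1 = 0 + 3 = 3)
Q(t, c) = (-12 + c)/(9 + t)
-113*Q(X, 3) + (76 + n(-2, 1)) = -113*(-12 + 3)/(9 + 3) + (76 + 12) = -113*(-9)/12 + 88 = -113*(-¾) + 88 = 339/4 + 88 = 691/4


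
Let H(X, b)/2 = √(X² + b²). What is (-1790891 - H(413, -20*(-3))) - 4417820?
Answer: -6208711 - 2*√174169 ≈ -6.2095e+6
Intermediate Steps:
H(X, b) = 2*√(X² + b²)
(-1790891 - H(413, -20*(-3))) - 4417820 = (-1790891 - 2*√(413² + (-20*(-3))²)) - 4417820 = (-1790891 - 2*√(170569 + 60²)) - 4417820 = (-1790891 - 2*√(170569 + 3600)) - 4417820 = (-1790891 - 2*√174169) - 4417820 = -6208711 - 2*√174169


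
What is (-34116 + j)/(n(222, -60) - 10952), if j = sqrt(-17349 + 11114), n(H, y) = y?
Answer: 8529/2753 - I*sqrt(6235)/11012 ≈ 3.0981 - 0.0071705*I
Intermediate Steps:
j = I*sqrt(6235) (j = sqrt(-6235) = I*sqrt(6235) ≈ 78.962*I)
(-34116 + j)/(n(222, -60) - 10952) = (-34116 + I*sqrt(6235))/(-60 - 10952) = (-34116 + I*sqrt(6235))/(-11012) = (-34116 + I*sqrt(6235))*(-1/11012) = 8529/2753 - I*sqrt(6235)/11012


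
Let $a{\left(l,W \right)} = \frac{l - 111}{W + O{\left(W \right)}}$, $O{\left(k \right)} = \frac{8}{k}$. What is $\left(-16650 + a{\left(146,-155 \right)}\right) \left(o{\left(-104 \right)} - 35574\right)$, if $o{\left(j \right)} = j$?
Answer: $\frac{14276725630250}{24033} \approx 5.9405 \cdot 10^{8}$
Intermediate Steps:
$a{\left(l,W \right)} = \frac{-111 + l}{W + \frac{8}{W}}$ ($a{\left(l,W \right)} = \frac{l - 111}{W + \frac{8}{W}} = \frac{-111 + l}{W + \frac{8}{W}}$)
$\left(-16650 + a{\left(146,-155 \right)}\right) \left(o{\left(-104 \right)} - 35574\right) = \left(-16650 - \frac{155 \left(-111 + 146\right)}{8 + \left(-155\right)^{2}}\right) \left(-104 - 35574\right) = \left(-16650 - 155 \frac{1}{8 + 24025} \cdot 35\right) \left(-35678\right) = \left(-16650 - 155 \cdot \frac{1}{24033} \cdot 35\right) \left(-35678\right) = \left(-16650 - \frac{155}{24033} \cdot 35\right) \left(-35678\right) = \left(-16650 - \frac{5425}{24033}\right) \left(-35678\right) = \left(- \frac{400154875}{24033}\right) \left(-35678\right) = \frac{14276725630250}{24033}$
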